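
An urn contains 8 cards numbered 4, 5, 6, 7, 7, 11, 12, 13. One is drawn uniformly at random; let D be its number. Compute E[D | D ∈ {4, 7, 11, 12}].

41/5

P(D ∈ {4, 7, 11, 12}) = 5/8.
Σ over the event: 4·1/8 + 7·1/4 + 11·1/8 + 12·1/8 = 41/8.
E[D | D ∈ {4, 7, 11, 12}] = (41/8) / (5/8) = 41/5.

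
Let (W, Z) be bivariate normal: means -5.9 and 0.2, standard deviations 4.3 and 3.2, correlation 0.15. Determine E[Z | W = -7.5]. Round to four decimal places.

0.0214

For a bivariate normal, E[Z | W=x] = μ_Z + ρ·(σ_Z/σ_W)·(x − μ_W).
E[Z | W=-7.5] = 0.2 + (0.15)·(3.2/4.3)·(-7.5 − (-5.9)) = 0.2 + (0.11163)·(-1.6) = 0.0214.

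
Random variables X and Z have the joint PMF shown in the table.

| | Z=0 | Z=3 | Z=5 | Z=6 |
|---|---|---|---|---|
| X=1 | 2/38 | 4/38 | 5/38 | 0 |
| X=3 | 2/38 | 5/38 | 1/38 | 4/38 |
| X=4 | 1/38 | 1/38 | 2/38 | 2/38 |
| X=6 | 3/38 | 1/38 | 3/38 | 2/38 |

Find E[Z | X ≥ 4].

11/3

P(X ≥ 4) = 15/38.
Summing Z·P(X=x,Z=y) over the conditioning event gives 55/38.
E[Z | X ≥ 4] = (55/38) / (15/38) = 11/3.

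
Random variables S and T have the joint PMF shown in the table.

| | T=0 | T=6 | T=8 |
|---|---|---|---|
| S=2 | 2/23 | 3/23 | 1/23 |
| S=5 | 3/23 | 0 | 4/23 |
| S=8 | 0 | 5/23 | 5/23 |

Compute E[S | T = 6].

P(T = 6) = 8/23.
Σ S·P over the event = 2·(3/23) + 8·(5/23) = 2.
E[S | T = 6] = (2) / (8/23) = 23/4.

23/4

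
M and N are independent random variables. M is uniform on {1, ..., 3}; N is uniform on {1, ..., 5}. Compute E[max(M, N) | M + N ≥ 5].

4

Outcomes with M + N ≥ 5: (1,4), (1,5), (2,3), (2,4), (2,5), (3,2), (3,3), (3,4), (3,5), each with probability 1/15.
E[max(M, N) | M + N ≥ 5] = (4 + 5 + 3 + 4 + 5 + 3 + 3 + 4 + 5) / 9 = 4.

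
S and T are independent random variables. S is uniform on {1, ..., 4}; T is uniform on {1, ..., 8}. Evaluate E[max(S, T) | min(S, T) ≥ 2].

P(min(S, T) ≥ 2) = 21/32.
Summing max(S,T)·P(x,y) over outcomes with min(S, T) ≥ 2 gives 109/32.
E[max(S, T) | min(S, T) ≥ 2] = (109/32) / (21/32) = 109/21.

109/21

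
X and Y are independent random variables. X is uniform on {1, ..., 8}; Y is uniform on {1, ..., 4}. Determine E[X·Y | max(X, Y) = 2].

Outcomes with max(X, Y) = 2: (1,2), (2,1), (2,2), each with probability 1/32.
E[X·Y | max(X, Y) = 2] = (2 + 2 + 4) / 3 = 8/3.

8/3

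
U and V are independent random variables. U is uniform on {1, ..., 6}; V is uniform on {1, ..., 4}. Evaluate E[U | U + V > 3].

80/21

P(U + V > 3) = 7/8.
Summing U·P(x,y) over outcomes with U + V > 3 gives 10/3.
E[U | U + V > 3] = (10/3) / (7/8) = 80/21.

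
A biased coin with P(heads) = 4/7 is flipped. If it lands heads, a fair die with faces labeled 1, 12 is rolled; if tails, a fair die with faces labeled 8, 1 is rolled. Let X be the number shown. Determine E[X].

E[X | heads] = (1+12)/2 = 13/2.
E[X | tails] = (8+1)/2 = 9/2.
By the law of total expectation,
E[X] = (4/7)·(13/2) + (3/7)·(9/2) = 79/14.

79/14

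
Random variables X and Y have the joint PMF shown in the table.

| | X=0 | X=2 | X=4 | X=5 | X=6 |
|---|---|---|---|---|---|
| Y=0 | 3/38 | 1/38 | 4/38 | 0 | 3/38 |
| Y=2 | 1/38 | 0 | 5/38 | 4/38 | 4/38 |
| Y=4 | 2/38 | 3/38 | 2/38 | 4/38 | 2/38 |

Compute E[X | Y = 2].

32/7

P(Y = 2) = 7/19.
Σ X·P over the event = 0·(1/38) + 4·(5/38) + 5·(4/38) + 6·(4/38) = 32/19.
E[X | Y = 2] = (32/19) / (7/19) = 32/7.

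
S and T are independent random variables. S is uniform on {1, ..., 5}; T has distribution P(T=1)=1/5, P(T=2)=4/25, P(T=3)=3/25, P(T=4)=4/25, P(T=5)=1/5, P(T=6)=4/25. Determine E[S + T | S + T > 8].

P(S + T > 8) = 26/125.
Summing (S+T)·P(x,y) over outcomes with S + T > 8 gives 251/125.
E[S + T | S + T > 8] = (251/125) / (26/125) = 251/26.

251/26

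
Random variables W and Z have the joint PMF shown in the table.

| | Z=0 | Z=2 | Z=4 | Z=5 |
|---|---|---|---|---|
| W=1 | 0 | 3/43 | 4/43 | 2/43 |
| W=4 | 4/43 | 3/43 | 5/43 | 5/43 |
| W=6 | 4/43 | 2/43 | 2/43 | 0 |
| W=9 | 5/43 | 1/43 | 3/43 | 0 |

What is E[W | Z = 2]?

4

P(Z = 2) = 9/43.
Σ W·P over the event = 1·(3/43) + 4·(3/43) + 6·(2/43) + 9·(1/43) = 36/43.
E[W | Z = 2] = (36/43) / (9/43) = 4.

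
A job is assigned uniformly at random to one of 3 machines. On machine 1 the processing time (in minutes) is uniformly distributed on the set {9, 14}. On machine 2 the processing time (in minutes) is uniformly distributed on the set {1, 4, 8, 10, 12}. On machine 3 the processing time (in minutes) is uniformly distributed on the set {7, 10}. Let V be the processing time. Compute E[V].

9

E[V | machine 1] = (9+14)/2 = 23/2.
E[V | machine 2] = (1+4+8+10+12)/5 = 7.
E[V | machine 3] = (7+10)/2 = 17/2.
By the law of total expectation,
E[V] = (1/3)·(23/2) + (1/3)·(7) + (1/3)·(17/2) = 9.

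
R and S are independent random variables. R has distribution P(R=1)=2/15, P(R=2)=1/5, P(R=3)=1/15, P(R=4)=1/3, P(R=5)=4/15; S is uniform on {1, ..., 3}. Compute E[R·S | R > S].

P(R > S) = 32/45.
Summing RS·P(x,y) over outcomes with R > S gives 17/3.
E[R·S | R > S] = (17/3) / (32/45) = 255/32.

255/32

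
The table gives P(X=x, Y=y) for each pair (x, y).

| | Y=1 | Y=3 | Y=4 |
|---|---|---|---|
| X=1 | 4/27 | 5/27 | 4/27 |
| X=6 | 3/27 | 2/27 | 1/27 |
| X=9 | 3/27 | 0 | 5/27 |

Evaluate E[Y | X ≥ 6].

P(X ≥ 6) = 14/27.
Σ Y·P over the event = 1·(3/27) + 3·(2/27) + 4·(1/27) + 1·(3/27) + 4·(5/27) = 4/3.
E[Y | X ≥ 6] = (4/3) / (14/27) = 18/7.

18/7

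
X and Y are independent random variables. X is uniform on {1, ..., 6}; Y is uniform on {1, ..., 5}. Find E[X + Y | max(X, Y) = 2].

Outcomes with max(X, Y) = 2: (1,2), (2,1), (2,2), each with probability 1/30.
E[X + Y | max(X, Y) = 2] = (3 + 3 + 4) / 3 = 10/3.

10/3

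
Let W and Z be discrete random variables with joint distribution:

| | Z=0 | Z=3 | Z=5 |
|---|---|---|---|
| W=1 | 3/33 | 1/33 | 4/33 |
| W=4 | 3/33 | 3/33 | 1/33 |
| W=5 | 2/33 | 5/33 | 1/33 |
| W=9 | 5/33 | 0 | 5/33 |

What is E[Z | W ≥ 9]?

P(W ≥ 9) = 10/33.
Σ Z·P over the event = 0·(5/33) + 5·(5/33) = 25/33.
E[Z | W ≥ 9] = (25/33) / (10/33) = 5/2.

5/2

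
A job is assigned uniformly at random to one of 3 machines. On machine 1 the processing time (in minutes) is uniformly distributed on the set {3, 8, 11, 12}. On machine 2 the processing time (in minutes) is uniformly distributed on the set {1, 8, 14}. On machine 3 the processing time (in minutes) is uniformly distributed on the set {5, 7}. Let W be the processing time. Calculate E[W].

133/18

E[W | machine 1] = (3+8+11+12)/4 = 17/2.
E[W | machine 2] = (1+8+14)/3 = 23/3.
E[W | machine 3] = (5+7)/2 = 6.
E[W] = (1/3)·(17/2) + (1/3)·(23/3) + (1/3)·(6) = 133/18.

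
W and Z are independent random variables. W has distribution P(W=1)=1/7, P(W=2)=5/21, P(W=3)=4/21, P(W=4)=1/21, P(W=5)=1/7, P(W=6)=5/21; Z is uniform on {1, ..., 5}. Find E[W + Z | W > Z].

384/53

P(W > Z) = 53/105.
Summing (W+Z)·P(x,y) over outcomes with W > Z gives 128/35.
E[W + Z | W > Z] = (128/35) / (53/105) = 384/53.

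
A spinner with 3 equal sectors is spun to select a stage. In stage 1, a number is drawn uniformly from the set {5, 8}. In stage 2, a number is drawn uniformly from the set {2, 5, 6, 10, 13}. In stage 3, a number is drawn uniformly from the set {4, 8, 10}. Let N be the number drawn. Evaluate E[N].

E[N | stage 1] = (5+8)/2 = 13/2.
E[N | stage 2] = (2+5+6+10+13)/5 = 36/5.
E[N | stage 3] = (4+8+10)/3 = 22/3.
By the law of total expectation,
E[N] = (1/3)·(13/2) + (1/3)·(36/5) + (1/3)·(22/3) = 631/90.

631/90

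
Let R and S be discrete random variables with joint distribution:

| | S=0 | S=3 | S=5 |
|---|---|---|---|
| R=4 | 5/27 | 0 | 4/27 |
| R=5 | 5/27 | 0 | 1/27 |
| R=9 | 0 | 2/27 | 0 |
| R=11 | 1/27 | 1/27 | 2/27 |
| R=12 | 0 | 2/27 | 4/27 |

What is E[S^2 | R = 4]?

P(R = 4) = 1/3.
Σ S^2·P over the event = 0·(5/27) + 25·(4/27) = 100/27.
E[S^2 | R = 4] = (100/27) / (1/3) = 100/9.

100/9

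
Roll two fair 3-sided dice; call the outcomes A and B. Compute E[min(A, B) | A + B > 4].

7/3

Outcomes with A + B > 4: (2,3), (3,2), (3,3), each with probability 1/9.
E[min(A, B) | A + B > 4] = (2 + 2 + 3) / 3 = 7/3.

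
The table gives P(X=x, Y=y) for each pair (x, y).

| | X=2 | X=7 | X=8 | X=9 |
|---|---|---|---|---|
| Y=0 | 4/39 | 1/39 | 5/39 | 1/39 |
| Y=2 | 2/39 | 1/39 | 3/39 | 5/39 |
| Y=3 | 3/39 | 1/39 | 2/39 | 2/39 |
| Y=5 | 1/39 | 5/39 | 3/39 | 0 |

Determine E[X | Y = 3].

P(Y = 3) = 8/39.
Σ X·P over the event = 2·(3/39) + 7·(1/39) + 8·(2/39) + 9·(2/39) = 47/39.
E[X | Y = 3] = (47/39) / (8/39) = 47/8.

47/8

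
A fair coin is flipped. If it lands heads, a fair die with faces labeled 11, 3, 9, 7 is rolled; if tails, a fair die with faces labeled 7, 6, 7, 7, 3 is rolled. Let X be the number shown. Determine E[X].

27/4

E[X | heads] = (11+3+9+7)/4 = 15/2.
E[X | tails] = (7+6+7+7+3)/5 = 6.
E[X] = (1/2)·(15/2) + (1/2)·(6) = 27/4.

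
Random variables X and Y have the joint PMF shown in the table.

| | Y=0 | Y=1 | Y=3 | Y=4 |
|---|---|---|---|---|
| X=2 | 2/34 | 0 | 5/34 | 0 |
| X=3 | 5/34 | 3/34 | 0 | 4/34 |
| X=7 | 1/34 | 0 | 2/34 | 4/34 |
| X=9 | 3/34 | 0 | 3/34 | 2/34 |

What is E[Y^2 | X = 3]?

P(X = 3) = 6/17.
Σ Y^2·P over the event = 0·(5/34) + 1·(3/34) + 16·(4/34) = 67/34.
E[Y^2 | X = 3] = (67/34) / (6/17) = 67/12.

67/12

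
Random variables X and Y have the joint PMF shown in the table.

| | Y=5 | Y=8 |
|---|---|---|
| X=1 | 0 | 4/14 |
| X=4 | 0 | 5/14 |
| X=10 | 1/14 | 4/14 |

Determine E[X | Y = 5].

10

P(Y = 5) = 1/14.
Σ X·P over the event = 10·(1/14) = 5/7.
E[X | Y = 5] = (5/7) / (1/14) = 10.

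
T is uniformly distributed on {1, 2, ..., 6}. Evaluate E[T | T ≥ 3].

9/2

Given T ≥ 3, T is equally likely to be any of {3, 4, 5, 6}.
E[T | T ≥ 3] = (3 + 4 + 5 + 6) / 4 = 9/2.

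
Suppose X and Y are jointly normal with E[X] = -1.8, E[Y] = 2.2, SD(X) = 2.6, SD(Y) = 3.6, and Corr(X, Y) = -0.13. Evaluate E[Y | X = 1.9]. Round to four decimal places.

1.5340

The regression of Y on X has slope ρ·σ_Y/σ_X and passes through (μ_X, μ_Y).
E[Y | X=1.9] = 2.2 + (-0.13)·(3.6/2.6)·(1.9 − (-1.8)) = 2.2 + (-0.18)·(3.7) = 1.5340.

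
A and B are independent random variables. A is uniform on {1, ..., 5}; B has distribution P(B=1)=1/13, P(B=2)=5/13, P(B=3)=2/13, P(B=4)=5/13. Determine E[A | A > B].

P(A > B) = 28/65.
Summing A·P(x,y) over outcomes with A > B gives 9/5.
E[A | A > B] = (9/5) / (28/65) = 117/28.

117/28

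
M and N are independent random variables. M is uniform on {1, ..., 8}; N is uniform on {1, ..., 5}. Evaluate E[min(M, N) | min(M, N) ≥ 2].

P(min(M, N) ≥ 2) = 7/10.
Summing min(M,N)·P(x,y) over outcomes with min(M, N) ≥ 2 gives 11/5.
E[min(M, N) | min(M, N) ≥ 2] = (11/5) / (7/10) = 22/7.

22/7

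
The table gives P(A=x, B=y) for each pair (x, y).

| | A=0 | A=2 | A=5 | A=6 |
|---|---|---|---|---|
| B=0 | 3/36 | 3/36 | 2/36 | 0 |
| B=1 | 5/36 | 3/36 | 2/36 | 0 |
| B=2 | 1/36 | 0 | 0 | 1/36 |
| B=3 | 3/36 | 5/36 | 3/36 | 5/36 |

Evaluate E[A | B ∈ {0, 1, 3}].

87/34

P(B ∈ {0, 1, 3}) = 17/18.
Summing A·P(A=x,B=y) over the conditioning event gives 29/12.
E[A | B ∈ {0, 1, 3}] = (29/12) / (17/18) = 87/34.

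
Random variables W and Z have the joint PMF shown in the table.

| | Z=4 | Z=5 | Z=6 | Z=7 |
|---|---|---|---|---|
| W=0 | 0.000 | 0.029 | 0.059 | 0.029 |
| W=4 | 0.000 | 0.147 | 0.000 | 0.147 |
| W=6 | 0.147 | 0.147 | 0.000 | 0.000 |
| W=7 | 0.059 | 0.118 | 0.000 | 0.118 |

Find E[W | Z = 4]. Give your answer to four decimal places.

P(Z = 4) = 0.206.
Σ W·P over the event = 6·(0.147) + 7·(0.059) = 1.295.
E[W | Z = 4] = (1.295) / (0.206) = 6.2864.

6.2864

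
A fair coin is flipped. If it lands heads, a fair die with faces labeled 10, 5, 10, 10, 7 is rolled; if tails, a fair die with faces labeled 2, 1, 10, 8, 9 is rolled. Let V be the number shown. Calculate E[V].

E[V | heads] = (10+5+10+10+7)/5 = 42/5.
E[V | tails] = (2+1+10+8+9)/5 = 6.
E[V] = (1/2)·(42/5) + (1/2)·(6) = 36/5.

36/5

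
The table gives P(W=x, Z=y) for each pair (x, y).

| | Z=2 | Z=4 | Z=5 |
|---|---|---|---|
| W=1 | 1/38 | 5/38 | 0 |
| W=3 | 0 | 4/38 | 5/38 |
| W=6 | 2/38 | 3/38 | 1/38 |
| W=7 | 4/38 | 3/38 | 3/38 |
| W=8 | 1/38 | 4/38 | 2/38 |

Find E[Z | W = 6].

P(W = 6) = 3/19.
Σ Z·P over the event = 2·(2/38) + 4·(3/38) + 5·(1/38) = 21/38.
E[Z | W = 6] = (21/38) / (3/19) = 7/2.

7/2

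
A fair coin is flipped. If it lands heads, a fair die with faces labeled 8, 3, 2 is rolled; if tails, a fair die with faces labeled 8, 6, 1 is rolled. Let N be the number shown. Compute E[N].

E[N | heads] = (8+3+2)/3 = 13/3.
E[N | tails] = (8+6+1)/3 = 5.
E[N] = (1/2)·(13/3) + (1/2)·(5) = 14/3.

14/3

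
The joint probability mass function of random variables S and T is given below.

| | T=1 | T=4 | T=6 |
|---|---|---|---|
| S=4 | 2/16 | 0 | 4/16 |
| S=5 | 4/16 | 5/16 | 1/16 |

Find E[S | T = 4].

P(T = 4) = 5/16.
Σ S·P over the event = 5·(5/16) = 25/16.
E[S | T = 4] = (25/16) / (5/16) = 5.

5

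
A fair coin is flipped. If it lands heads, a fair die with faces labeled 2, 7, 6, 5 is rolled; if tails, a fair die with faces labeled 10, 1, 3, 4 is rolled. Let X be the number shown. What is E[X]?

E[X | heads] = (2+7+6+5)/4 = 5.
E[X | tails] = (10+1+3+4)/4 = 9/2.
By the law of total expectation,
E[X] = (1/2)·(5) + (1/2)·(9/2) = 19/4.

19/4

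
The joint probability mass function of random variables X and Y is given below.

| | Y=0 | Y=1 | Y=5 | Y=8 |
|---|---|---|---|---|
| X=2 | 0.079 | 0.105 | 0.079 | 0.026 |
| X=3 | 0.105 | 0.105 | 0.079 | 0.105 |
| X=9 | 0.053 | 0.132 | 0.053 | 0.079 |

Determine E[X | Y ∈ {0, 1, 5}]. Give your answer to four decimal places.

4.4747

P(Y ∈ {0, 1, 5}) = 0.790.
Summing X·P(X=x,Y=y) over the conditioning event gives 3.535.
E[X | Y ∈ {0, 1, 5}] = (3.535) / (0.790) = 4.4747.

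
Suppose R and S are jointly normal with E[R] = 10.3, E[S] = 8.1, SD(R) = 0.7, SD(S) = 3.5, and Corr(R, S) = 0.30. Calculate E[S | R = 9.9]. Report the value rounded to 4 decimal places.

7.5000

The regression of S on R has slope ρ·σ_S/σ_R and passes through (μ_R, μ_S).
E[S | R=9.9] = 8.1 + (0.30)·(3.5/0.7)·(9.9 − (10.3)) = 8.1 + (1.5)·(-0.4) = 7.5000.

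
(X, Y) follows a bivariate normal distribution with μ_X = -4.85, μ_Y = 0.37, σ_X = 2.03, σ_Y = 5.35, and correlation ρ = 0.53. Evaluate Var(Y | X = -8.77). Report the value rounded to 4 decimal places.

Var(Y | X=x) = (1 − ρ²)·σ_Y².
Var(Y | X=-8.77) = (5.35)²·(1 − (0.53)²) = 28.6225·0.7191 = 20.5824.

20.5824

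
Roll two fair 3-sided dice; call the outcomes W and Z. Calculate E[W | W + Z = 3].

3/2

Outcomes with W + Z = 3: (1,2), (2,1), each with probability 1/9.
E[W | W + Z = 3] = (1 + 2) / 2 = 3/2.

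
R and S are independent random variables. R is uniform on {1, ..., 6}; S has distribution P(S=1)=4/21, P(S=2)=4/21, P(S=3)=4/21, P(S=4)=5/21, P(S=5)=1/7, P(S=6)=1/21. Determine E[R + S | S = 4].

P(S = 4) = 5/21.
Summing (R+S)·P(x,y) over outcomes with S = 4 gives 25/14.
E[R + S | S = 4] = (25/14) / (5/21) = 15/2.

15/2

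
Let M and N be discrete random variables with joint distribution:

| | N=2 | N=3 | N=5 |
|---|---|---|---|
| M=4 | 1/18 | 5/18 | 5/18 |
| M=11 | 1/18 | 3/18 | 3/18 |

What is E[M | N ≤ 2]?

15/2

P(N ≤ 2) = 1/9.
Σ M·P over the event = 4·(1/18) + 11·(1/18) = 5/6.
E[M | N ≤ 2] = (5/6) / (1/9) = 15/2.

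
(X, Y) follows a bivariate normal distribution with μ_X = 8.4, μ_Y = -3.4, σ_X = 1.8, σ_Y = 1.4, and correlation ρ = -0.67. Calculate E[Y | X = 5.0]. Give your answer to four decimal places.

For a bivariate normal, E[Y | X=x] = μ_Y + ρ·(σ_Y/σ_X)·(x − μ_X).
E[Y | X=5.0] = -3.4 + (-0.67)·(1.4/1.8)·(5.0 − (8.4)) = -3.4 + (-0.52111)·(-3.4) = -1.6282.

-1.6282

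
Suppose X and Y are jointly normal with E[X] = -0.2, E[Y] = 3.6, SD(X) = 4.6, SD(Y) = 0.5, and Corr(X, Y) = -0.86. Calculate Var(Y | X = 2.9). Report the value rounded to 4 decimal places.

The conditional variance in a bivariate normal is σ_Y²(1 − ρ²), independent of x.
Var(Y | X=2.9) = (0.5)²·(1 − (-0.86)²) = 0.25·0.2604 = 0.0651.

0.0651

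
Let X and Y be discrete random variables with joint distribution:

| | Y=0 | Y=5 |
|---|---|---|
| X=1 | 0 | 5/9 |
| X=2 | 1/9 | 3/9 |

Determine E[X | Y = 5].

P(Y = 5) = 8/9.
Summing X·P(X=x,Y=y) over the conditioning event gives 11/9.
E[X | Y = 5] = (11/9) / (8/9) = 11/8.

11/8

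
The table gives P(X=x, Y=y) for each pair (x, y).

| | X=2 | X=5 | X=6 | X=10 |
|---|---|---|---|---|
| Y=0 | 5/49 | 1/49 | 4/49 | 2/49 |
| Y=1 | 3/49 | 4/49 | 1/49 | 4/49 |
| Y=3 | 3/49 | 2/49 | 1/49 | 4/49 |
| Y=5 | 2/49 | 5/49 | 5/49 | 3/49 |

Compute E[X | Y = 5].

89/15

P(Y = 5) = 15/49.
Σ X·P over the event = 2·(2/49) + 5·(5/49) + 6·(5/49) + 10·(3/49) = 89/49.
E[X | Y = 5] = (89/49) / (15/49) = 89/15.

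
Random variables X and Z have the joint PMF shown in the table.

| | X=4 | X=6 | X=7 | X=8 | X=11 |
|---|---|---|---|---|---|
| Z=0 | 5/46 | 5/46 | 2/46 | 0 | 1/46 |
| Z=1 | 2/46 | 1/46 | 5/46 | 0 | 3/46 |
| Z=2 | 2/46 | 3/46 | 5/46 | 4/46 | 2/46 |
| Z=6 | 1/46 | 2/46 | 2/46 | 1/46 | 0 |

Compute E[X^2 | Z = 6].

P(Z = 6) = 3/23.
Σ X^2·P over the event = 16·(1/46) + 36·(2/46) + 49·(2/46) + 64·(1/46) = 125/23.
E[X^2 | Z = 6] = (125/23) / (3/23) = 125/3.

125/3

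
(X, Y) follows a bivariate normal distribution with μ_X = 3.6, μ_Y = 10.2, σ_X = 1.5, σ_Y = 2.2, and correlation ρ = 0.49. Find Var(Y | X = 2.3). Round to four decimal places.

3.6779

For a bivariate normal, Var(Y | X=x) = σ_Y²(1 − ρ²).
Var(Y | X=2.3) = (2.2)²·(1 − (0.49)²) = 4.84·0.7599 = 3.6779.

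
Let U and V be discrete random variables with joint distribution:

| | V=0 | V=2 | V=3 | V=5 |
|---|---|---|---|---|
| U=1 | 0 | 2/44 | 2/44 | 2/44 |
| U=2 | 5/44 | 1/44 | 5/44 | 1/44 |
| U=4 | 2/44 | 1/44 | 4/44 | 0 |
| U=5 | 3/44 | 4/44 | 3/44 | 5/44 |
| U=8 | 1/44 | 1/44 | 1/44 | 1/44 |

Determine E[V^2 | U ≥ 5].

206/19

P(U ≥ 5) = 19/44.
Σ V^2·P over the event = 0·(3/44) + 4·(4/44) + 9·(3/44) + 25·(5/44) + 0·(1/44) + 4·(1/44) + 9·(1/44) + 25·(1/44) = 103/22.
E[V^2 | U ≥ 5] = (103/22) / (19/44) = 206/19.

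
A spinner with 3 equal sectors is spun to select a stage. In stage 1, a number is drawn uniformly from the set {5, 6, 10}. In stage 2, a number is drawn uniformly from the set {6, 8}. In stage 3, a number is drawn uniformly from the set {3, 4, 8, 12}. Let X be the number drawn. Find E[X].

E[X | stage 1] = (5+6+10)/3 = 7.
E[X | stage 2] = (6+8)/2 = 7.
E[X | stage 3] = (3+4+8+12)/4 = 27/4.
E[X] = (1/3)·(7) + (1/3)·(7) + (1/3)·(27/4) = 83/12.

83/12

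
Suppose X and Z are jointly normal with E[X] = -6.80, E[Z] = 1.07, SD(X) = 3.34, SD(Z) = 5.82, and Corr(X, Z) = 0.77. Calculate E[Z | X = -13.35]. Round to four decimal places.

For a bivariate normal, E[Z | X=x] = μ_Z + ρ·(σ_Z/σ_X)·(x − μ_X).
E[Z | X=-13.35] = 1.07 + (0.77)·(5.82/3.34)·(-13.35 − (-6.80)) = 1.07 + (1.34174)·(-6.55) = -7.7184.

-7.7184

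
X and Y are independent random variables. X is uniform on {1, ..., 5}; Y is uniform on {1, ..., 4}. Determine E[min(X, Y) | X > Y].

Outcomes with X > Y: (2,1), (3,1), (3,2), (4,1), (4,2), (4,3), (5,1), (5,2), (5,3), (5,4), each with probability 1/20.
E[min(X, Y) | X > Y] = (1 + 1 + 2 + 1 + 2 + 3 + 1 + 2 + 3 + 4) / 10 = 2.

2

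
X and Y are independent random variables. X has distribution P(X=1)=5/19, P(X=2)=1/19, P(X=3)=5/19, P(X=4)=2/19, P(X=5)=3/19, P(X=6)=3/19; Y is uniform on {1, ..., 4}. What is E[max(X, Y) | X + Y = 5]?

46/13

P(X + Y = 5) = 13/76.
Summing max(X,Y)·P(x,y) over outcomes with X + Y = 5 gives 23/38.
E[max(X, Y) | X + Y = 5] = (23/38) / (13/76) = 46/13.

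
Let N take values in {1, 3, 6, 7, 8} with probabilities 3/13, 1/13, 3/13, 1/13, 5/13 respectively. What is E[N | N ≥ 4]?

P(N ≥ 4) = 9/13.
Σ over the event: 6·3/13 + 7·1/13 + 8·5/13 = 5.
E[N | N ≥ 4] = (5) / (9/13) = 65/9.

65/9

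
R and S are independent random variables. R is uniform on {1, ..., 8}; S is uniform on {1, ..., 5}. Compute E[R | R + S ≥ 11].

22/3

Outcomes with R + S ≥ 11: (6,5), (7,4), (7,5), (8,3), (8,4), (8,5), each with probability 1/40.
E[R | R + S ≥ 11] = (6 + 7 + 7 + 8 + 8 + 8) / 6 = 22/3.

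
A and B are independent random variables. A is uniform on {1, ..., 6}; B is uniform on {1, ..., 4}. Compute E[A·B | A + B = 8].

43/3

P(A + B = 8) = 1/8.
Summing AB·P(x,y) over outcomes with A + B = 8 gives 43/24.
E[A·B | A + B = 8] = (43/24) / (1/8) = 43/3.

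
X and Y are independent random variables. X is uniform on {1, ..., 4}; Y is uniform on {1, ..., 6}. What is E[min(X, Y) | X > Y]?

5/3

Outcomes with X > Y: (2,1), (3,1), (3,2), (4,1), (4,2), (4,3), each with probability 1/24.
E[min(X, Y) | X > Y] = (1 + 1 + 2 + 1 + 2 + 3) / 6 = 5/3.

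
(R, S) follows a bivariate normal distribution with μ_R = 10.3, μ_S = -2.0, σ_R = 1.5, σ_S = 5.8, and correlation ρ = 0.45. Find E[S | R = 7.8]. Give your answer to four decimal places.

-6.3500

E[S | R=x] = μ_S + ρ(σ_S/σ_R)(x − μ_R) for jointly normal variables.
E[S | R=7.8] = -2.0 + (0.45)·(5.8/1.5)·(7.8 − (10.3)) = -2.0 + (1.74)·(-2.5) = -6.3500.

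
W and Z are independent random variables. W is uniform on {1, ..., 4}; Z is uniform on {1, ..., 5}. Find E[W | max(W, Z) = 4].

Outcomes with max(W, Z) = 4: (1,4), (2,4), (3,4), (4,1), (4,2), (4,3), (4,4), each with probability 1/20.
E[W | max(W, Z) = 4] = (1 + 2 + 3 + 4 + 4 + 4 + 4) / 7 = 22/7.

22/7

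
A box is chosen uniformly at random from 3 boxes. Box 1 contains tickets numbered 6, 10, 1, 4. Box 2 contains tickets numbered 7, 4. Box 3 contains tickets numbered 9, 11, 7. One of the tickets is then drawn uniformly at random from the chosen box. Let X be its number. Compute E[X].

79/12

E[X | box 1] = (6+10+1+4)/4 = 21/4.
E[X | box 2] = (7+4)/2 = 11/2.
E[X | box 3] = (9+11+7)/3 = 9.
By the law of total expectation,
E[X] = (1/3)·(21/4) + (1/3)·(11/2) + (1/3)·(9) = 79/12.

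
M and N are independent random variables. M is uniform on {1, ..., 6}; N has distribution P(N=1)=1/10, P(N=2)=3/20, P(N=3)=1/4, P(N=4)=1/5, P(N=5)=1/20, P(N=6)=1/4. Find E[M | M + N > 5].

363/89

P(M + N > 5) = 89/120.
Summing M·P(x,y) over outcomes with M + N > 5 gives 121/40.
E[M | M + N > 5] = (121/40) / (89/120) = 363/89.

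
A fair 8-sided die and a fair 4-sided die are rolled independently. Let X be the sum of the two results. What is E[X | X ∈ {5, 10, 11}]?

8

P(X ∈ {5, 10, 11}) = 9/32.
Σ over the event: 5·1/8 + 10·3/32 + 11·1/16 = 9/4.
E[X | X ∈ {5, 10, 11}] = (9/4) / (9/32) = 8.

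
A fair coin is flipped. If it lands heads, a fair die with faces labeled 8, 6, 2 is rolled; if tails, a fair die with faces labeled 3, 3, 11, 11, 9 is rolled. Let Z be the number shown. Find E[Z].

191/30

E[Z | heads] = (8+6+2)/3 = 16/3.
E[Z | tails] = (3+3+11+11+9)/5 = 37/5.
E[Z] = (1/2)·(16/3) + (1/2)·(37/5) = 191/30.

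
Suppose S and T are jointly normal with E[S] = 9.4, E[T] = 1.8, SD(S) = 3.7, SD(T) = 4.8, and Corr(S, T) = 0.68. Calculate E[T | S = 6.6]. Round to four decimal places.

-0.6701

The regression of T on S has slope ρ·σ_T/σ_S and passes through (μ_S, μ_T).
E[T | S=6.6] = 1.8 + (0.68)·(4.8/3.7)·(6.6 − (9.4)) = 1.8 + (0.882162)·(-2.8) = -0.6701.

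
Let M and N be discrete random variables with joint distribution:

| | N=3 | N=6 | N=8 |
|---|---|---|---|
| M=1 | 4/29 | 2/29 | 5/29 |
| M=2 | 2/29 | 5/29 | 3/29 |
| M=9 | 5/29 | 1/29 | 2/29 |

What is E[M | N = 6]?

21/8

P(N = 6) = 8/29.
Σ M·P over the event = 1·(2/29) + 2·(5/29) + 9·(1/29) = 21/29.
E[M | N = 6] = (21/29) / (8/29) = 21/8.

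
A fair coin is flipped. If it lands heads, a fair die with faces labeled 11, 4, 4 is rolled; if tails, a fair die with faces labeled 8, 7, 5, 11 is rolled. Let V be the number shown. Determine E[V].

169/24

E[V | heads] = (11+4+4)/3 = 19/3.
E[V | tails] = (8+7+5+11)/4 = 31/4.
E[V] = (1/2)·(19/3) + (1/2)·(31/4) = 169/24.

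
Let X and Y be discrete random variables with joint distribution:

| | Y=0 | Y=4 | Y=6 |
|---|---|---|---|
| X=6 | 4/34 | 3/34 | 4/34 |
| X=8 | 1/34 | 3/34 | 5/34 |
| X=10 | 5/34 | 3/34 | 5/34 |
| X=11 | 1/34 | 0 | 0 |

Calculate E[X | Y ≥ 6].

57/7

P(Y ≥ 6) = 7/17.
Summing X·P(X=x,Y=y) over the conditioning event gives 57/17.
E[X | Y ≥ 6] = (57/17) / (7/17) = 57/7.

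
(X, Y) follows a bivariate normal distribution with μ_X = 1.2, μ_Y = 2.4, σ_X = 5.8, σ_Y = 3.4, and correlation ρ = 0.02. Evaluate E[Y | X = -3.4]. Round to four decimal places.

E[Y | X=x] = μ_Y + ρ(σ_Y/σ_X)(x − μ_X) for jointly normal variables.
E[Y | X=-3.4] = 2.4 + (0.02)·(3.4/5.8)·(-3.4 − (1.2)) = 2.4 + (0.011724)·(-4.6) = 2.3461.

2.3461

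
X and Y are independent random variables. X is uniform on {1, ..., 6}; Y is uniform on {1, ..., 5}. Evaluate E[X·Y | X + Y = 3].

Outcomes with X + Y = 3: (1,2), (2,1), each with probability 1/30.
E[X·Y | X + Y = 3] = (2 + 2) / 2 = 2.

2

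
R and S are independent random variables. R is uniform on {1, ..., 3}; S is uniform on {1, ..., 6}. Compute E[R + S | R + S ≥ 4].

P(R + S ≥ 4) = 5/6.
Summing (R+S)·P(x,y) over outcomes with R + S ≥ 4 gives 91/18.
E[R + S | R + S ≥ 4] = (91/18) / (5/6) = 91/15.

91/15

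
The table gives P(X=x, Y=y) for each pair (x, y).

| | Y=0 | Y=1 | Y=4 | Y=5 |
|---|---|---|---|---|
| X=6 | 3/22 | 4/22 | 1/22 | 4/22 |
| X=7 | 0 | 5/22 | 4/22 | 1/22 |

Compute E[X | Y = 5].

31/5

P(Y = 5) = 5/22.
Summing X·P(X=x,Y=y) over the conditioning event gives 31/22.
E[X | Y = 5] = (31/22) / (5/22) = 31/5.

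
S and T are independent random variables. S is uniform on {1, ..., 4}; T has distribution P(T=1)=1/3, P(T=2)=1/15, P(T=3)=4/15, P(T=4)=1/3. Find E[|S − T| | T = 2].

P(T = 2) = 1/15.
Summing |S−T|·P(x,y) over outcomes with T = 2 gives 1/15.
E[|S − T| | T = 2] = (1/15) / (1/15) = 1.

1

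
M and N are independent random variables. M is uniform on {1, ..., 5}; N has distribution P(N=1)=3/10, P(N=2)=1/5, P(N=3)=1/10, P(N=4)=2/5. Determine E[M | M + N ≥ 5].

P(M + N ≥ 5) = 18/25.
Summing M·P(x,y) over outcomes with M + N ≥ 5 gives 5/2.
E[M | M + N ≥ 5] = (5/2) / (18/25) = 125/36.

125/36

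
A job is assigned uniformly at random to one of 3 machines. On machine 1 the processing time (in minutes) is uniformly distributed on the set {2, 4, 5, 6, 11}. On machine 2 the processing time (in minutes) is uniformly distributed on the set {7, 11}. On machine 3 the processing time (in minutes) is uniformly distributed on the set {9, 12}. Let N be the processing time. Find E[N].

E[N | machine 1] = (2+4+5+6+11)/5 = 28/5.
E[N | machine 2] = (7+11)/2 = 9.
E[N | machine 3] = (9+12)/2 = 21/2.
E[N] = (1/3)·(28/5) + (1/3)·(9) + (1/3)·(21/2) = 251/30.

251/30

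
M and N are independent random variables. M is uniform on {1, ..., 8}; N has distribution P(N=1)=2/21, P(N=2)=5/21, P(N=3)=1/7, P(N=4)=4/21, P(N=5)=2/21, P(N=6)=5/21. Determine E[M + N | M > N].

P(M > N) = 13/24.
Summing (M+N)·P(x,y) over outcomes with M > N gives 39/8.
E[M + N | M > N] = (39/8) / (13/24) = 9.

9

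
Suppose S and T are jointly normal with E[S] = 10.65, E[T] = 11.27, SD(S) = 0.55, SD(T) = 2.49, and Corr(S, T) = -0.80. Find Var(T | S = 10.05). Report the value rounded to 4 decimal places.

The conditional variance in a bivariate normal is σ_T²(1 − ρ²), independent of x.
Var(T | S=10.05) = (2.49)²·(1 − (-0.80)²) = 6.2001·0.36 = 2.2320.

2.2320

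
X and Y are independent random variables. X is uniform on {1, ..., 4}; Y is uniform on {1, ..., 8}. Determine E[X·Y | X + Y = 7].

10

Outcomes with X + Y = 7: (1,6), (2,5), (3,4), (4,3), each with probability 1/32.
E[X·Y | X + Y = 7] = (6 + 10 + 12 + 12) / 4 = 10.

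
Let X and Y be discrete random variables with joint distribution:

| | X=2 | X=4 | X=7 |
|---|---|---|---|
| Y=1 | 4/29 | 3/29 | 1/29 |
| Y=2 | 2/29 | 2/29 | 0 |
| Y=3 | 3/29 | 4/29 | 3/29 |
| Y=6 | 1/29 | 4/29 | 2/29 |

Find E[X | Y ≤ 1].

P(Y ≤ 1) = 8/29.
Σ X·P over the event = 2·(4/29) + 4·(3/29) + 7·(1/29) = 27/29.
E[X | Y ≤ 1] = (27/29) / (8/29) = 27/8.

27/8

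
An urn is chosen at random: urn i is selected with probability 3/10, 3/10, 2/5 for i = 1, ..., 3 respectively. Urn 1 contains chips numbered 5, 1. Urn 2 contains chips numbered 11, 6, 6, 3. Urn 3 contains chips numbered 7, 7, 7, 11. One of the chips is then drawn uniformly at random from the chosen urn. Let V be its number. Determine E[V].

E[V | urn 1] = (5+1)/2 = 3.
E[V | urn 2] = (11+6+6+3)/4 = 13/2.
E[V | urn 3] = (7+7+7+11)/4 = 8.
By the law of total expectation,
E[V] = (3/10)·(3) + (3/10)·(13/2) + (2/5)·(8) = 121/20.

121/20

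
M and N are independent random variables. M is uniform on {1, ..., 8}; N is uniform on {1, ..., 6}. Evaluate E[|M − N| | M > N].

83/27

P(M > N) = 9/16.
Summing |M−N|·P(x,y) over outcomes with M > N gives 83/48.
E[|M − N| | M > N] = (83/48) / (9/16) = 83/27.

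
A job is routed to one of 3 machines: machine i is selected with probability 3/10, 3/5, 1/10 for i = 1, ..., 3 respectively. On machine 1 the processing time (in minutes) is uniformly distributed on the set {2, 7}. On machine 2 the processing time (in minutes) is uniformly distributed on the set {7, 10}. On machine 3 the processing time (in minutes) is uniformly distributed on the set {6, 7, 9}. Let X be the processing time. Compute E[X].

E[X | machine 1] = (2+7)/2 = 9/2.
E[X | machine 2] = (7+10)/2 = 17/2.
E[X | machine 3] = (6+7+9)/3 = 22/3.
By the law of total expectation,
E[X] = (3/10)·(9/2) + (3/5)·(17/2) + (1/10)·(22/3) = 431/60.

431/60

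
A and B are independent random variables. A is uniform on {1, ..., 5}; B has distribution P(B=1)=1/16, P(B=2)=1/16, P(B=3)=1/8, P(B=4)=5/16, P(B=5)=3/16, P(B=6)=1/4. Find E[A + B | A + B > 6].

P(A + B > 6) = 13/20.
Summing (A+B)·P(x,y) over outcomes with A + B > 6 gives 439/80.
E[A + B | A + B > 6] = (439/80) / (13/20) = 439/52.

439/52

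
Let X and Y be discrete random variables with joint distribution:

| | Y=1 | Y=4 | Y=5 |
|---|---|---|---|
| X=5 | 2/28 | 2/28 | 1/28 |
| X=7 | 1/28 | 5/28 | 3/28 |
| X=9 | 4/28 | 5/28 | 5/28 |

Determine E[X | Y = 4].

15/2

P(Y = 4) = 3/7.
Summing X·P(X=x,Y=y) over the conditioning event gives 45/14.
E[X | Y = 4] = (45/14) / (3/7) = 15/2.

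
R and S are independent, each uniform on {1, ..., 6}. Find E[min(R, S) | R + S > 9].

29/6

P(R + S > 9) = 1/6.
Summing min(R,S)·P(x,y) over outcomes with R + S > 9 gives 29/36.
E[min(R, S) | R + S > 9] = (29/36) / (1/6) = 29/6.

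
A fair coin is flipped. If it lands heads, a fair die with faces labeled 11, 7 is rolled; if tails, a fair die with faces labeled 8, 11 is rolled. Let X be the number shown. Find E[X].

37/4

E[X | heads] = (11+7)/2 = 9.
E[X | tails] = (8+11)/2 = 19/2.
By the law of total expectation,
E[X] = (1/2)·(9) + (1/2)·(19/2) = 37/4.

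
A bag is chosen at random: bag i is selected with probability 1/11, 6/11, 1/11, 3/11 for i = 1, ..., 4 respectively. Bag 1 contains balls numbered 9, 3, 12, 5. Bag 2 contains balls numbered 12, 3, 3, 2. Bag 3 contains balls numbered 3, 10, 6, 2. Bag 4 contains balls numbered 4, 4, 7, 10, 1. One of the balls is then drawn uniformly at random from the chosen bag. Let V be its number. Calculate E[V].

581/110

E[V | bag 1] = (9+3+12+5)/4 = 29/4.
E[V | bag 2] = (12+3+3+2)/4 = 5.
E[V | bag 3] = (3+10+6+2)/4 = 21/4.
E[V | bag 4] = (4+4+7+10+1)/5 = 26/5.
E[V] = (1/11)·(29/4) + (6/11)·(5) + (1/11)·(21/4) + (3/11)·(26/5) = 581/110.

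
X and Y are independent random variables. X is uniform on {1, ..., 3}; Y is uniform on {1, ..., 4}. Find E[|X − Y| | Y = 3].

P(Y = 3) = 1/4.
Summing |X−Y|·P(x,y) over outcomes with Y = 3 gives 1/4.
E[|X − Y| | Y = 3] = (1/4) / (1/4) = 1.

1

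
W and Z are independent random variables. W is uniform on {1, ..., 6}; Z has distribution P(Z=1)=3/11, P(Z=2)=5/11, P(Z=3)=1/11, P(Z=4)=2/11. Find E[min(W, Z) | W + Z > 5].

82/35

P(W + Z > 5) = 35/66.
Summing min(W,Z)·P(x,y) over outcomes with W + Z > 5 gives 41/33.
E[min(W, Z) | W + Z > 5] = (41/33) / (35/66) = 82/35.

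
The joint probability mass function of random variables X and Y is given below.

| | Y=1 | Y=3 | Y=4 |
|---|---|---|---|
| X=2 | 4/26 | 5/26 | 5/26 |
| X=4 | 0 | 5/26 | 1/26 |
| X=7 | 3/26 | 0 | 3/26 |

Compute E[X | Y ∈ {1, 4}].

4

P(Y ∈ {1, 4}) = 8/13.
Σ X·P over the event = 2·(4/26) + 2·(5/26) + 4·(1/26) + 7·(3/26) + 7·(3/26) = 32/13.
E[X | Y ∈ {1, 4}] = (32/13) / (8/13) = 4.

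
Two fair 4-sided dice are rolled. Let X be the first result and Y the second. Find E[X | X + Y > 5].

P(X + Y > 5) = 3/8.
Summing X·P(x,y) over outcomes with X + Y > 5 gives 5/4.
E[X | X + Y > 5] = (5/4) / (3/8) = 10/3.

10/3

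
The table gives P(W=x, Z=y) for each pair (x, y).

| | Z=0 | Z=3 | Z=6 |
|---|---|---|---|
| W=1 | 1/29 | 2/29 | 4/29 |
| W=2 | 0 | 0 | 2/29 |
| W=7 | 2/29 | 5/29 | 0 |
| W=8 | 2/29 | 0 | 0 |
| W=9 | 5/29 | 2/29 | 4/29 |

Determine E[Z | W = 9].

30/11

P(W = 9) = 11/29.
Σ Z·P over the event = 0·(5/29) + 3·(2/29) + 6·(4/29) = 30/29.
E[Z | W = 9] = (30/29) / (11/29) = 30/11.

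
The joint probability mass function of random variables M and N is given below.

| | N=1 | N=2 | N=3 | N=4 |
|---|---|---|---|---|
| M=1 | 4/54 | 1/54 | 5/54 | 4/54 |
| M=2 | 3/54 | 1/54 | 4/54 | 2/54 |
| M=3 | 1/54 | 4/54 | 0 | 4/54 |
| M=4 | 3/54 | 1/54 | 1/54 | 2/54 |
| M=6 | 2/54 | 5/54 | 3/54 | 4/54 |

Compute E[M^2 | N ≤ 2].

382/25

P(N ≤ 2) = 25/54.
Summing M^2·P(M=x,N=y) over the conditioning event gives 191/27.
E[M^2 | N ≤ 2] = (191/27) / (25/54) = 382/25.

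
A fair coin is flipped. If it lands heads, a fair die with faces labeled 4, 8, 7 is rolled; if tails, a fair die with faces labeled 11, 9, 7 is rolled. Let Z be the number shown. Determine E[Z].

23/3

E[Z | heads] = (4+8+7)/3 = 19/3.
E[Z | tails] = (11+9+7)/3 = 9.
By the law of total expectation,
E[Z] = (1/2)·(19/3) + (1/2)·(9) = 23/3.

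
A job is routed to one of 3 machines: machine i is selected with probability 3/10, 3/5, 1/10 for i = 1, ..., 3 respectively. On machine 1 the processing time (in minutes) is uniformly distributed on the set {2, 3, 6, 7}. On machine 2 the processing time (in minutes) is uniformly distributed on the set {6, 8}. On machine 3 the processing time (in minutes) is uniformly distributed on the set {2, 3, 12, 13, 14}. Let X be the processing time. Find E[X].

643/100

E[X | machine 1] = (2+3+6+7)/4 = 9/2.
E[X | machine 2] = (6+8)/2 = 7.
E[X | machine 3] = (2+3+12+13+14)/5 = 44/5.
E[X] = (3/10)·(9/2) + (3/5)·(7) + (1/10)·(44/5) = 643/100.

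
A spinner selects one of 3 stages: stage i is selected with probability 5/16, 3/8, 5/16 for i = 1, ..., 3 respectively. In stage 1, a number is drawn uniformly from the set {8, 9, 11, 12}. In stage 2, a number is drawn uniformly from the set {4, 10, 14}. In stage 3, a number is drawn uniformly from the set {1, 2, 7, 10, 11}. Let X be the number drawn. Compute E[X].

E[X | stage 1] = (8+9+11+12)/4 = 10.
E[X | stage 2] = (4+10+14)/3 = 28/3.
E[X | stage 3] = (1+2+7+10+11)/5 = 31/5.
By the law of total expectation,
E[X] = (5/16)·(10) + (3/8)·(28/3) + (5/16)·(31/5) = 137/16.

137/16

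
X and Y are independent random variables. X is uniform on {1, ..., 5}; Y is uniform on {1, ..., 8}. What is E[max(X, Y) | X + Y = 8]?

Outcomes with X + Y = 8: (1,7), (2,6), (3,5), (4,4), (5,3), each with probability 1/40.
E[max(X, Y) | X + Y = 8] = (7 + 6 + 5 + 4 + 5) / 5 = 27/5.

27/5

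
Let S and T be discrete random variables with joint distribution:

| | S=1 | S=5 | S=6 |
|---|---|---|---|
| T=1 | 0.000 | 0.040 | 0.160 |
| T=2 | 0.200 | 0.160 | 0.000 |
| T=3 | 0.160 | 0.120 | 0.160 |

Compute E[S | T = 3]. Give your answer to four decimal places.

P(T = 3) = 0.440.
Σ S·P over the event = 1·(0.160) + 5·(0.120) + 6·(0.160) = 1.720.
E[S | T = 3] = (1.720) / (0.440) = 3.9091.

3.9091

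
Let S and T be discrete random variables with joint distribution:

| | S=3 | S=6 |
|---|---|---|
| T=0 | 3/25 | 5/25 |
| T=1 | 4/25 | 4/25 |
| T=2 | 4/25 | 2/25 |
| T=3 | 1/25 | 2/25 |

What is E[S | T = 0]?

39/8

P(T = 0) = 8/25.
Σ S·P over the event = 3·(3/25) + 6·(5/25) = 39/25.
E[S | T = 0] = (39/25) / (8/25) = 39/8.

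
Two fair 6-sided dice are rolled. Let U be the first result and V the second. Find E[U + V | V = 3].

Outcomes with V = 3: (1,3), (2,3), (3,3), (4,3), (5,3), (6,3), each with probability 1/36.
E[U + V | V = 3] = (4 + 5 + 6 + 7 + 8 + 9) / 6 = 13/2.

13/2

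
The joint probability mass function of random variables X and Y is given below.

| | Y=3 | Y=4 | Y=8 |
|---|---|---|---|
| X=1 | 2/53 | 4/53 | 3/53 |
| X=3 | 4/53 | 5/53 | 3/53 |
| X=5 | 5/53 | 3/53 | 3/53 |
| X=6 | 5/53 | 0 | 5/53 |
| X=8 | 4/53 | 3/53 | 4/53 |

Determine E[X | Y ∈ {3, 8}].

P(Y ∈ {3, 8}) = 38/53.
Summing X·P(X=x,Y=y) over the conditioning event gives 190/53.
E[X | Y ∈ {3, 8}] = (190/53) / (38/53) = 5.

5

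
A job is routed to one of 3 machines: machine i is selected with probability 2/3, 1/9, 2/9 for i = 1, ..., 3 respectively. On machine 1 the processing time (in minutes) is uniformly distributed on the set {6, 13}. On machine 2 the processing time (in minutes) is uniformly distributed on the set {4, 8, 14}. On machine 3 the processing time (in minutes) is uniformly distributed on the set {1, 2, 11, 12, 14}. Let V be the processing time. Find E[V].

245/27

E[V | machine 1] = (6+13)/2 = 19/2.
E[V | machine 2] = (4+8+14)/3 = 26/3.
E[V | machine 3] = (1+2+11+12+14)/5 = 8.
By the law of total expectation,
E[V] = (2/3)·(19/2) + (1/9)·(26/3) + (2/9)·(8) = 245/27.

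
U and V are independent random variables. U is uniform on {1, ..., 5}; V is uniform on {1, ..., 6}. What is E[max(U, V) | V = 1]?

Outcomes with V = 1: (1,1), (2,1), (3,1), (4,1), (5,1), each with probability 1/30.
E[max(U, V) | V = 1] = (1 + 2 + 3 + 4 + 5) / 5 = 3.

3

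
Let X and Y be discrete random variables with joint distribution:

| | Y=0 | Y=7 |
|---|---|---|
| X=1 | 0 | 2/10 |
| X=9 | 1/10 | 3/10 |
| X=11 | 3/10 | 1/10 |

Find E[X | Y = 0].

21/2

P(Y = 0) = 2/5.
Summing X·P(X=x,Y=y) over the conditioning event gives 21/5.
E[X | Y = 0] = (21/5) / (2/5) = 21/2.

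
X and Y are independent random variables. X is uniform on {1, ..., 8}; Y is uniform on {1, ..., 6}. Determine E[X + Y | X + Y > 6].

P(X + Y > 6) = 11/16.
Summing (X+Y)·P(x,y) over outcomes with X + Y > 6 gives 157/24.
E[X + Y | X + Y > 6] = (157/24) / (11/16) = 314/33.

314/33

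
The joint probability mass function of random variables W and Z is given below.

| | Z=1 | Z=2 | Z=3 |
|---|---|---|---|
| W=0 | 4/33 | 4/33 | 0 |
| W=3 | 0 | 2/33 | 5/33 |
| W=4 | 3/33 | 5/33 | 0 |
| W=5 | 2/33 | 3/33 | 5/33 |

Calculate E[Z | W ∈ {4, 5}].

P(W ∈ {4, 5}) = 6/11.
Summing Z·P(W=x,Z=y) over the conditioning event gives 12/11.
E[Z | W ∈ {4, 5}] = (12/11) / (6/11) = 2.

2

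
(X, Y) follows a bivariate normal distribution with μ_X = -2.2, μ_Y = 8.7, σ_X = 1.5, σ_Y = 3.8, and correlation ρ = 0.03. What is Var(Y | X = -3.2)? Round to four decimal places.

14.4270

Var(Y | X=x) = (1 − ρ²)·σ_Y².
Var(Y | X=-3.2) = (3.8)²·(1 − (0.03)²) = 14.44·0.9991 = 14.4270.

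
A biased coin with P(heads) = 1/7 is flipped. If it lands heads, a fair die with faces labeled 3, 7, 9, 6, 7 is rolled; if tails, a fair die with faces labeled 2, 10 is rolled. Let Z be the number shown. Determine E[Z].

212/35

E[Z | heads] = (3+7+9+6+7)/5 = 32/5.
E[Z | tails] = (2+10)/2 = 6.
E[Z] = (1/7)·(32/5) + (6/7)·(6) = 212/35.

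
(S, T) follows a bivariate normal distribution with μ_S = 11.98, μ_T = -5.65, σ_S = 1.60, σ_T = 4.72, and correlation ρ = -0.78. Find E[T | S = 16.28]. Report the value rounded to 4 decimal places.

E[T | S=x] = μ_T + ρ(σ_T/σ_S)(x − μ_S) for jointly normal variables.
E[T | S=16.28] = -5.65 + (-0.78)·(4.72/1.60)·(16.28 − (11.98)) = -5.65 + (-2.301)·(4.3) = -15.5443.

-15.5443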